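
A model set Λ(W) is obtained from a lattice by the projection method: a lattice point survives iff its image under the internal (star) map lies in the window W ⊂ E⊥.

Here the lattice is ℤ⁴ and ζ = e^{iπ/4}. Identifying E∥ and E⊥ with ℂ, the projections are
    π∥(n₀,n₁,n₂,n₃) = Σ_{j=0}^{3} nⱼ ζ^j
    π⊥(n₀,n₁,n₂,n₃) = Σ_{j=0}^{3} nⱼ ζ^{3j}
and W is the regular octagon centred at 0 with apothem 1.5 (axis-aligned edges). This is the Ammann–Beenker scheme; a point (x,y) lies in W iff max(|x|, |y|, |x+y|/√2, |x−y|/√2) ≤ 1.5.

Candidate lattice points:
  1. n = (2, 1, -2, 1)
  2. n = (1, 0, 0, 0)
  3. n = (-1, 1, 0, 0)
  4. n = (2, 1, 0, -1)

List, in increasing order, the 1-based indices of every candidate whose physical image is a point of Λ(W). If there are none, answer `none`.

2, 4

Internal map: ζ^{3j} for j=0..3 gives (1,0), (−√2/2,√2/2), (0,−1), (√2/2,√2/2).
#1 (2, 1, -2, 1): internal (2.00000, 3.41421); octagon support 3.82843 vs apothem 1.5 → ∉ W
#2 (1, 0, 0, 0): internal (1.00000, 0.00000); octagon support 1.00000 vs apothem 1.5 → ∈ W
#3 (-1, 1, 0, 0): internal (-1.70711, 0.70711); octagon support 1.70711 vs apothem 1.5 → ∉ W
#4 (2, 1, 0, -1): internal (0.58579, 0.00000); octagon support 0.58579 vs apothem 1.5 → ∈ W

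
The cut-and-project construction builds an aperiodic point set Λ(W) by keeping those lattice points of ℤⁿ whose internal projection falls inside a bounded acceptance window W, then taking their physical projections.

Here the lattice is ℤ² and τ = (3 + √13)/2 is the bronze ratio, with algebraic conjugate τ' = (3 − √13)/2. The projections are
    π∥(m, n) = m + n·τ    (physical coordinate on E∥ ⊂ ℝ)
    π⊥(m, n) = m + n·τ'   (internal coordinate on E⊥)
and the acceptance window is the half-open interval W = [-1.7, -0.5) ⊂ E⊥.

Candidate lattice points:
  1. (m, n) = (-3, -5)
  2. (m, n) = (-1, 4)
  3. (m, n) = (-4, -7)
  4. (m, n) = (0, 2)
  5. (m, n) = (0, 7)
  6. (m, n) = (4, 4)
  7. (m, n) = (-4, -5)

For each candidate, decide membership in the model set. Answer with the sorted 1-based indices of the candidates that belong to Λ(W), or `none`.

1, 4

Numerically τ ≈ 3.30278 and τ' = −1/τ ≈ -0.30278.
[1] lift (-3,-5): star map gives -1.48612; window check -1.7 ≤ -1.48612 < -0.5 is true → IN Λ
[2] lift (-1,4): star map gives -2.21110; window check -1.7 ≤ -2.21110 < -0.5 is false → out
[3] lift (-4,-7): star map gives -1.88057; window check -1.7 ≤ -1.88057 < -0.5 is false → out
[4] lift (0,2): star map gives -0.60555; window check -1.7 ≤ -0.60555 < -0.5 is true → IN Λ
[5] lift (0,7): star map gives -2.11943; window check -1.7 ≤ -2.11943 < -0.5 is false → out
[6] lift (4,4): star map gives 2.78890; window check -1.7 ≤ 2.78890 < -0.5 is false → out
[7] lift (-4,-5): star map gives -2.48612; window check -1.7 ≤ -2.48612 < -0.5 is false → out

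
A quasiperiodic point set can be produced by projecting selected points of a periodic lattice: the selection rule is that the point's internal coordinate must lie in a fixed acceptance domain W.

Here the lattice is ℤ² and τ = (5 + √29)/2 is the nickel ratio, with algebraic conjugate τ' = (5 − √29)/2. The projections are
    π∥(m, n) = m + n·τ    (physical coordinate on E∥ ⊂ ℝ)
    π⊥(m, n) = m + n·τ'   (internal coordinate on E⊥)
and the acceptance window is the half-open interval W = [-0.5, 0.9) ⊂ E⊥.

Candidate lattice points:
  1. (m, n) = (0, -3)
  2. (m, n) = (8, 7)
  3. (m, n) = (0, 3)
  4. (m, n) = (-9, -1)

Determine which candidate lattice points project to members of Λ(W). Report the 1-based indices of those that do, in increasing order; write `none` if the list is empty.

1

Numerically τ ≈ 5.1926 and τ' = −1/τ ≈ -0.1926.
[1] lift (0,-3): star map gives 0.5777; window check -0.5 ≤ 0.5777 < 0.9 is true → IN Λ
[2] lift (8,7): star map gives 6.6519; window check -0.5 ≤ 6.6519 < 0.9 is false → out
[3] lift (0,3): star map gives -0.5777; window check -0.5 ≤ -0.5777 < 0.9 is false → out
[4] lift (-9,-1): star map gives -8.8074; window check -0.5 ≤ -8.8074 < 0.9 is false → out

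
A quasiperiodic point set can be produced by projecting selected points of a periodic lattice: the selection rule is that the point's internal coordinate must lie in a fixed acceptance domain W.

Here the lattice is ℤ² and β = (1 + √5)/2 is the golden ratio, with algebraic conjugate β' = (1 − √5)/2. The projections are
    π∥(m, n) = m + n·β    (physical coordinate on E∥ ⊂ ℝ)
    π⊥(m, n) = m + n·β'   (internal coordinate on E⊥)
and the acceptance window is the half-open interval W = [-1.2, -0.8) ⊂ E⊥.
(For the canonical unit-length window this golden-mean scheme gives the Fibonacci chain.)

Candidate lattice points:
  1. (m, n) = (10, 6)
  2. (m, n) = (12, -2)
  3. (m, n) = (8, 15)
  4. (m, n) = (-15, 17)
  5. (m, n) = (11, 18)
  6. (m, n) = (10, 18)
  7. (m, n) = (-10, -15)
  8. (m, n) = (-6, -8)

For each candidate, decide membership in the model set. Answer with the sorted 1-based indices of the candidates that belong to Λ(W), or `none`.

6, 8

Compute β' = (1−√5)/2 = -0.618034, so π⊥(m,n) = m -0.618034·n.
#1 (10,6): internal coord 10 + (6)·β' = +6.291796; +6.291796 ∉ [-1.2, -0.8) → out
#2 (12,-2): internal coord 12 + (-2)·β' = +13.236068; +13.236068 ∉ [-1.2, -0.8) → out
#3 (8,15): internal coord 8 + (15)·β' = -1.270510; -1.270510 ∉ [-1.2, -0.8) → out
#4 (-15,17): internal coord -15 + (17)·β' = -25.506578; -25.506578 ∉ [-1.2, -0.8) → out
#5 (11,18): internal coord 11 + (18)·β' = -0.124612; -0.124612 ∉ [-1.2, -0.8) → out
#6 (10,18): internal coord 10 + (18)·β' = -1.124612; -1.124612 ∈ [-1.2, -0.8) → IN Λ
#7 (-10,-15): internal coord -10 + (-15)·β' = -0.729490; -0.729490 ∉ [-1.2, -0.8) → out
#8 (-6,-8): internal coord -6 + (-8)·β' = -1.055728; -1.055728 ∈ [-1.2, -0.8) → IN Λ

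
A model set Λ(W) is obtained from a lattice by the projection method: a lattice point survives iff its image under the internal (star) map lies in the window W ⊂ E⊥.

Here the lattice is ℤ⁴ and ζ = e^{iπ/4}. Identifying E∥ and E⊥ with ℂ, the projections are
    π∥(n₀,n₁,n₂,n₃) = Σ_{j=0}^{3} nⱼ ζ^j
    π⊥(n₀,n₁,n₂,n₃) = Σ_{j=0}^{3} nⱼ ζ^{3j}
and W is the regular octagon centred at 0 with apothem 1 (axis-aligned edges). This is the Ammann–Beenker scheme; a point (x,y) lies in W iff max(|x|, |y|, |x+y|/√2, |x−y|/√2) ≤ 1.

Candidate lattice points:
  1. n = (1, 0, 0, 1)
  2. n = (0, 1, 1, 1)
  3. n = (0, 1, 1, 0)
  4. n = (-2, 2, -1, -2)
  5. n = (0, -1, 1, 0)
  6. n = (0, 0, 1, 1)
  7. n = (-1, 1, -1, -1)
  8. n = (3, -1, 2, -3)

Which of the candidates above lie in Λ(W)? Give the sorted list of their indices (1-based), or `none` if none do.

2, 3, 6

π⊥(n) = n₀ + n₁ζ³ + n₂ζ⁶ + n₃ζ⁹ where ζ = e^{iπ/4}.
candidate 1: n = (1, 0, 0, 1) → π⊥ ≈ (+1.7071, +0.7071); max(|x|,|y|,|x±y|/√2) = 1.7071 > 1 ⇒ ∉ W
candidate 2: n = (0, 1, 1, 1) → π⊥ ≈ (+0.0000, +0.4142); max(|x|,|y|,|x±y|/√2) = 0.4142 ≤ 1 ⇒ ∈ W
candidate 3: n = (0, 1, 1, 0) → π⊥ ≈ (-0.7071, -0.2929); max(|x|,|y|,|x±y|/√2) = 0.7071 ≤ 1 ⇒ ∈ W
candidate 4: n = (-2, 2, -1, -2) → π⊥ ≈ (-4.8284, +1.0000); max(|x|,|y|,|x±y|/√2) = 4.8284 > 1 ⇒ ∉ W
candidate 5: n = (0, -1, 1, 0) → π⊥ ≈ (+0.7071, -1.7071); max(|x|,|y|,|x±y|/√2) = 1.7071 > 1 ⇒ ∉ W
candidate 6: n = (0, 0, 1, 1) → π⊥ ≈ (+0.7071, -0.2929); max(|x|,|y|,|x±y|/√2) = 0.7071 ≤ 1 ⇒ ∈ W
candidate 7: n = (-1, 1, -1, -1) → π⊥ ≈ (-2.4142, +1.0000); max(|x|,|y|,|x±y|/√2) = 2.4142 > 1 ⇒ ∉ W
candidate 8: n = (3, -1, 2, -3) → π⊥ ≈ (+1.5858, -4.8284); max(|x|,|y|,|x±y|/√2) = 4.8284 > 1 ⇒ ∉ W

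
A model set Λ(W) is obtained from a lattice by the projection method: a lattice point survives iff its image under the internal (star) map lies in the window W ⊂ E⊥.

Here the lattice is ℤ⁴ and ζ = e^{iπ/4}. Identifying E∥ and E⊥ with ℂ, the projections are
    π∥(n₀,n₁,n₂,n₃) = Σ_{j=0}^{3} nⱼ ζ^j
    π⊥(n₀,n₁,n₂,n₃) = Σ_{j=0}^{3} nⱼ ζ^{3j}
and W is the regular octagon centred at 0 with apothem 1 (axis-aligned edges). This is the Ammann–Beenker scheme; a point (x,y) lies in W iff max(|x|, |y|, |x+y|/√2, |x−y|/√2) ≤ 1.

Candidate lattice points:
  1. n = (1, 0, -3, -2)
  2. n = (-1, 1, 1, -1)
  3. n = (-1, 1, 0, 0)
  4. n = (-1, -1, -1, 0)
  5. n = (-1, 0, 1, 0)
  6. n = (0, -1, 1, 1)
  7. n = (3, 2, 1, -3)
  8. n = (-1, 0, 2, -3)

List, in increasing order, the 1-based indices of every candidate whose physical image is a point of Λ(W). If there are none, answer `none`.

With ζ = e^{iπ/4} the internal vectors are ζ^0,ζ^3,ζ^6,ζ^9.
candidate 1: n = (1, 0, -3, -2) → π⊥ ≈ (-0.414214, +1.585786); max(|x|,|y|,|x±y|/√2) = 1.585786 > 1 ⇒ ∉ W
candidate 2: n = (-1, 1, 1, -1) → π⊥ ≈ (-2.414214, -1.000000); max(|x|,|y|,|x±y|/√2) = 2.414214 > 1 ⇒ ∉ W
candidate 3: n = (-1, 1, 0, 0) → π⊥ ≈ (-1.707107, +0.707107); max(|x|,|y|,|x±y|/√2) = 1.707107 > 1 ⇒ ∉ W
candidate 4: n = (-1, -1, -1, 0) → π⊥ ≈ (-0.292893, +0.292893); max(|x|,|y|,|x±y|/√2) = 0.414214 ≤ 1 ⇒ ∈ W
candidate 5: n = (-1, 0, 1, 0) → π⊥ ≈ (-1.000000, -1.000000); max(|x|,|y|,|x±y|/√2) = 1.414214 > 1 ⇒ ∉ W
candidate 6: n = (0, -1, 1, 1) → π⊥ ≈ (+1.414214, -1.000000); max(|x|,|y|,|x±y|/√2) = 1.707107 > 1 ⇒ ∉ W
candidate 7: n = (3, 2, 1, -3) → π⊥ ≈ (-0.535534, -1.707107); max(|x|,|y|,|x±y|/√2) = 1.707107 > 1 ⇒ ∉ W
candidate 8: n = (-1, 0, 2, -3) → π⊥ ≈ (-3.121320, -4.121320); max(|x|,|y|,|x±y|/√2) = 5.121320 > 1 ⇒ ∉ W

4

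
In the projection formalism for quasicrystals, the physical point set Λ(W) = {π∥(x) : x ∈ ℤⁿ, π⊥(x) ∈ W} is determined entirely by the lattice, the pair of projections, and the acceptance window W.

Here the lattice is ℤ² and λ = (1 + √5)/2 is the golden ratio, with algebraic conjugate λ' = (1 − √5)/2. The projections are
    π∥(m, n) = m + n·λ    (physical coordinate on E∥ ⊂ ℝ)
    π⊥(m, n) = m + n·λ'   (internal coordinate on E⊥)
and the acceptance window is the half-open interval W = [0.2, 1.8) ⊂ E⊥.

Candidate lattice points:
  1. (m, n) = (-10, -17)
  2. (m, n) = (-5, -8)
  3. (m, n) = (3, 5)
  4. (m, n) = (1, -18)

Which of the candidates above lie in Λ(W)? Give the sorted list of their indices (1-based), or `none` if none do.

1

Numerically λ ≈ 1.618034 and λ' = −1/λ ≈ -0.618034.
[1] lift (-10,-17): star map gives 0.506578; window check 0.2 ≤ 0.506578 < 1.8 is true → IN Λ
[2] lift (-5,-8): star map gives -0.055728; window check 0.2 ≤ -0.055728 < 1.8 is false → out
[3] lift (3,5): star map gives -0.090170; window check 0.2 ≤ -0.090170 < 1.8 is false → out
[4] lift (1,-18): star map gives 12.124612; window check 0.2 ≤ 12.124612 < 1.8 is false → out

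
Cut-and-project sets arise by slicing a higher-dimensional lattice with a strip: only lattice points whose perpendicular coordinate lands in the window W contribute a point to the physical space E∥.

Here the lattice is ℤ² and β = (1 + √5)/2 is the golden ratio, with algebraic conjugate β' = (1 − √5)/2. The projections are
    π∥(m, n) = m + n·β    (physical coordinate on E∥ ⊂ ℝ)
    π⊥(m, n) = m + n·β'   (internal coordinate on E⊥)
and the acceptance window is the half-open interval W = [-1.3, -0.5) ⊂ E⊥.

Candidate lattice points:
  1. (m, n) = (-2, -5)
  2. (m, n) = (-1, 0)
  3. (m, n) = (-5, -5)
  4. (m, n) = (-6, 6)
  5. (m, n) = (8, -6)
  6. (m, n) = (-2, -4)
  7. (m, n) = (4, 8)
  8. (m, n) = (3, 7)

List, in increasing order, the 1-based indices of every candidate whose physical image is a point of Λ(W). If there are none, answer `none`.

Compute β' = (1−√5)/2 = -0.6180, so π⊥(m,n) = m -0.6180·n.
[1] lift (-2,-5): star map gives 1.0902; window check -1.3 ≤ 1.0902 < -0.5 is false → out
[2] lift (-1,0): star map gives -1.0000; window check -1.3 ≤ -1.0000 < -0.5 is true → IN Λ
[3] lift (-5,-5): star map gives -1.9098; window check -1.3 ≤ -1.9098 < -0.5 is false → out
[4] lift (-6,6): star map gives -9.7082; window check -1.3 ≤ -9.7082 < -0.5 is false → out
[5] lift (8,-6): star map gives 11.7082; window check -1.3 ≤ 11.7082 < -0.5 is false → out
[6] lift (-2,-4): star map gives 0.4721; window check -1.3 ≤ 0.4721 < -0.5 is false → out
[7] lift (4,8): star map gives -0.9443; window check -1.3 ≤ -0.9443 < -0.5 is true → IN Λ
[8] lift (3,7): star map gives -1.3262; window check -1.3 ≤ -1.3262 < -0.5 is false → out

2, 7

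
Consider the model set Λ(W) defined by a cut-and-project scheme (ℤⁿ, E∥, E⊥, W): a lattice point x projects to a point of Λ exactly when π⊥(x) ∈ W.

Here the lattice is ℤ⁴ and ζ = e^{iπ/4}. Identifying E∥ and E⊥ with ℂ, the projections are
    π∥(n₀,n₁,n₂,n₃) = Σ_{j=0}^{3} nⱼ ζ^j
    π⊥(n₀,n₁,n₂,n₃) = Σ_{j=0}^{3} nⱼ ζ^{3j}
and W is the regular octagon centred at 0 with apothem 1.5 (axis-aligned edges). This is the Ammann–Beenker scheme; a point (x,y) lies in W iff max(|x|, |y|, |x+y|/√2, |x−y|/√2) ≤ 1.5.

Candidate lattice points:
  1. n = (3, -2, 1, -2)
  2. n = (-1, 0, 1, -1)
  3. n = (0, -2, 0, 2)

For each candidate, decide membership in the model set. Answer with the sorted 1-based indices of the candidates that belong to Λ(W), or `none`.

none

Internal map: ζ^{3j} for j=0..3 gives (1,0), (−√2/2,√2/2), (0,−1), (√2/2,√2/2).
#1 (3, -2, 1, -2): internal (3.000000, -3.828427); octagon support 4.828427 vs apothem 1.5 → ∉ W
#2 (-1, 0, 1, -1): internal (-1.707107, -1.707107); octagon support 2.414214 vs apothem 1.5 → ∉ W
#3 (0, -2, 0, 2): internal (2.828427, 0.000000); octagon support 2.828427 vs apothem 1.5 → ∉ W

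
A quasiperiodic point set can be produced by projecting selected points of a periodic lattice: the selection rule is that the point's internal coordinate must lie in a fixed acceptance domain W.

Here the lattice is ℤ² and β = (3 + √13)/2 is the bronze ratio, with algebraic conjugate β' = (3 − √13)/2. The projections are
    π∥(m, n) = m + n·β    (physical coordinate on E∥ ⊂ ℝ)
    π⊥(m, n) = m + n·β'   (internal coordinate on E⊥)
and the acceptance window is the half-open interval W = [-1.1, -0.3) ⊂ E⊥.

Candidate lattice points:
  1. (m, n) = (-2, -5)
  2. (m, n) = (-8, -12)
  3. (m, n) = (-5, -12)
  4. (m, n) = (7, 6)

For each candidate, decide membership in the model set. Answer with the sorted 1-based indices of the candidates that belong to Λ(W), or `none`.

Numerically β ≈ 3.3028 and β' = −1/β ≈ -0.3028.
[1] lift (-2,-5): star map gives -0.4861; window check -1.1 ≤ -0.4861 < -0.3 is true → IN Λ
[2] lift (-8,-12): star map gives -4.3667; window check -1.1 ≤ -4.3667 < -0.3 is false → out
[3] lift (-5,-12): star map gives -1.3667; window check -1.1 ≤ -1.3667 < -0.3 is false → out
[4] lift (7,6): star map gives 5.1833; window check -1.1 ≤ 5.1833 < -0.3 is false → out

1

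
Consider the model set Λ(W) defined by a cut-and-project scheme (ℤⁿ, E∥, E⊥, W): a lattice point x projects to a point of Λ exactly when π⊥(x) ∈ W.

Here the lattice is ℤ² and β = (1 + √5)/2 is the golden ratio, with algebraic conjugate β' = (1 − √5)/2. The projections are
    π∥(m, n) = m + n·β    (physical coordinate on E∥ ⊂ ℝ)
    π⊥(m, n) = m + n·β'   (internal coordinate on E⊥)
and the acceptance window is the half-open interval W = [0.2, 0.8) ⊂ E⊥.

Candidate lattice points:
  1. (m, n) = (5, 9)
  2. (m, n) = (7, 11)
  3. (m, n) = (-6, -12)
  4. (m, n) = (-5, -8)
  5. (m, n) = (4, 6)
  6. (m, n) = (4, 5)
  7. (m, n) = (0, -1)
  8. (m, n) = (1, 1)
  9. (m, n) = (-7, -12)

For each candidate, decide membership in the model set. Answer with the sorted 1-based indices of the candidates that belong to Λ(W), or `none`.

β' = (1−√5)/2 ≈ -0.618034.
[1] lift (5,9): star map gives -0.562306; window check 0.2 ≤ -0.562306 < 0.8 is false → out
[2] lift (7,11): star map gives 0.201626; window check 0.2 ≤ 0.201626 < 0.8 is true → IN Λ
[3] lift (-6,-12): star map gives 1.416408; window check 0.2 ≤ 1.416408 < 0.8 is false → out
[4] lift (-5,-8): star map gives -0.055728; window check 0.2 ≤ -0.055728 < 0.8 is false → out
[5] lift (4,6): star map gives 0.291796; window check 0.2 ≤ 0.291796 < 0.8 is true → IN Λ
[6] lift (4,5): star map gives 0.909830; window check 0.2 ≤ 0.909830 < 0.8 is false → out
[7] lift (0,-1): star map gives 0.618034; window check 0.2 ≤ 0.618034 < 0.8 is true → IN Λ
[8] lift (1,1): star map gives 0.381966; window check 0.2 ≤ 0.381966 < 0.8 is true → IN Λ
[9] lift (-7,-12): star map gives 0.416408; window check 0.2 ≤ 0.416408 < 0.8 is true → IN Λ

2, 5, 7, 8, 9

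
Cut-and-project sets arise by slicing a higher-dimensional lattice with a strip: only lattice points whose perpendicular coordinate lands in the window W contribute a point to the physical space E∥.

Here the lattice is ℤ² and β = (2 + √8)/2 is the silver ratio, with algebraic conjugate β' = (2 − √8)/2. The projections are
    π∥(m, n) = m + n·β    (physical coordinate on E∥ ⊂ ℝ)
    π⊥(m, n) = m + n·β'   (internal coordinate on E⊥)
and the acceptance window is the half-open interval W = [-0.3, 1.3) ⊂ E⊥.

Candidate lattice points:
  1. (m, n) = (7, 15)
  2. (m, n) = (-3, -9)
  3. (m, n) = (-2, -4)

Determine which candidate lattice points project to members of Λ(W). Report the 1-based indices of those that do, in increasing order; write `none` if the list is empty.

Numerically β ≈ 2.4142 and β' = −1/β ≈ -0.4142.
#1 (7,15): internal coord 7 + (15)·β' = +0.7868; +0.7868 ∈ [-0.3, 1.3) → IN Λ
#2 (-3,-9): internal coord -3 + (-9)·β' = +0.7279; +0.7279 ∈ [-0.3, 1.3) → IN Λ
#3 (-2,-4): internal coord -2 + (-4)·β' = -0.3431; -0.3431 ∉ [-0.3, 1.3) → out

1, 2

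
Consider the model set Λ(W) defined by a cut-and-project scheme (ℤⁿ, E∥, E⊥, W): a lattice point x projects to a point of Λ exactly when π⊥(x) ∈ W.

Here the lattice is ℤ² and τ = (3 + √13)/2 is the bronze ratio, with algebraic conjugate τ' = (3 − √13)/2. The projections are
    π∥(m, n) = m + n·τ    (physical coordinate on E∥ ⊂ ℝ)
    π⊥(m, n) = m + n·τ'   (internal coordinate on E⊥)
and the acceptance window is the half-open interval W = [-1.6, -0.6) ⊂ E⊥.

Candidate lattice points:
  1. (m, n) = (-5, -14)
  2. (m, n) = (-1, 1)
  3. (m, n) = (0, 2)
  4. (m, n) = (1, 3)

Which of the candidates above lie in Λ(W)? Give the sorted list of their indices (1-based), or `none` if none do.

τ' = (3−√13)/2 ≈ -0.30278.
#1 (-5,-14): internal coord -5 + (-14)·τ' = -0.76114; -0.76114 ∈ [-1.6, -0.6) → IN Λ
#2 (-1,1): internal coord -1 + (1)·τ' = -1.30278; -1.30278 ∈ [-1.6, -0.6) → IN Λ
#3 (0,2): internal coord 0 + (2)·τ' = -0.60555; -0.60555 ∈ [-1.6, -0.6) → IN Λ
#4 (1,3): internal coord 1 + (3)·τ' = +0.09167; +0.09167 ∉ [-1.6, -0.6) → out

1, 2, 3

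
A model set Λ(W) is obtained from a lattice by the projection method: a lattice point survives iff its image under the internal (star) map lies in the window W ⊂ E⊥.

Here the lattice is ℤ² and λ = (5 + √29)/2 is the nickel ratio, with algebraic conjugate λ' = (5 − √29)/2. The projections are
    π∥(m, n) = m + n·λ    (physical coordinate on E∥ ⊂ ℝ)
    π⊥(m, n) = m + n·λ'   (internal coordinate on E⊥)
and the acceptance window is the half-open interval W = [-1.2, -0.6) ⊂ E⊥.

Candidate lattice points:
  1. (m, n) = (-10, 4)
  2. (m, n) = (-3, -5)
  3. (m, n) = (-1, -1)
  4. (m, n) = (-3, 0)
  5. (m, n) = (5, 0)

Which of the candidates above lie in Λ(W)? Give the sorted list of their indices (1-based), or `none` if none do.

Numerically λ ≈ 5.1926 and λ' = −1/λ ≈ -0.1926.
#1 (-10,4): internal coord -10 + (4)·λ' = -10.7703; -10.7703 ∉ [-1.2, -0.6) → out
#2 (-3,-5): internal coord -3 + (-5)·λ' = -2.0371; -2.0371 ∉ [-1.2, -0.6) → out
#3 (-1,-1): internal coord -1 + (-1)·λ' = -0.8074; -0.8074 ∈ [-1.2, -0.6) → IN Λ
#4 (-3,0): internal coord -3 + (0)·λ' = -3.0000; -3.0000 ∉ [-1.2, -0.6) → out
#5 (5,0): internal coord 5 + (0)·λ' = +5.0000; +5.0000 ∉ [-1.2, -0.6) → out

3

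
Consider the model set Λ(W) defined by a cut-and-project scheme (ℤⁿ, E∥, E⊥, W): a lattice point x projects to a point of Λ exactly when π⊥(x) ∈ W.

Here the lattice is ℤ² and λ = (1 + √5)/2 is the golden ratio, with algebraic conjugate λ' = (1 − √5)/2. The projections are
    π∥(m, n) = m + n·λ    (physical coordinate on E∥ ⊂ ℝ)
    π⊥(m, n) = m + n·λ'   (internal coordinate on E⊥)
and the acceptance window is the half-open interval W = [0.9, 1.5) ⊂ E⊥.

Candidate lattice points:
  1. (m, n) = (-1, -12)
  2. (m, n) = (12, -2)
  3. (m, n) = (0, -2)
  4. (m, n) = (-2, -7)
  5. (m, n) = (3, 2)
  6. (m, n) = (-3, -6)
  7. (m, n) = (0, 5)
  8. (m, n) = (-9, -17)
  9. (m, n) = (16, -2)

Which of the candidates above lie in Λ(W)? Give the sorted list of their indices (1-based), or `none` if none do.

Compute λ' = (1−√5)/2 = -0.61803, so π⊥(m,n) = m -0.61803·n.
candidate 1: (m,n)=(-1,-12) → π∥ = -1-12·λ ≈ -20.41641, π⊥ = -1-12·λ' ≈ 6.41641 ∉ [0.9, 1.5) ⇒ out
candidate 2: (m,n)=(12,-2) → π∥ = 12-2·λ ≈ 8.76393, π⊥ = 12-2·λ' ≈ 13.23607 ∉ [0.9, 1.5) ⇒ out
candidate 3: (m,n)=(0,-2) → π∥ = 0-2·λ ≈ -3.23607, π⊥ = 0-2·λ' ≈ 1.23607 ∈ [0.9, 1.5) ⇒ IN Λ
candidate 4: (m,n)=(-2,-7) → π∥ = -2-7·λ ≈ -13.32624, π⊥ = -2-7·λ' ≈ 2.32624 ∉ [0.9, 1.5) ⇒ out
candidate 5: (m,n)=(3,2) → π∥ = 3+2·λ ≈ 6.23607, π⊥ = 3+2·λ' ≈ 1.76393 ∉ [0.9, 1.5) ⇒ out
candidate 6: (m,n)=(-3,-6) → π∥ = -3-6·λ ≈ -12.70820, π⊥ = -3-6·λ' ≈ 0.70820 ∉ [0.9, 1.5) ⇒ out
candidate 7: (m,n)=(0,5) → π∥ = 0+5·λ ≈ 8.09017, π⊥ = 0+5·λ' ≈ -3.09017 ∉ [0.9, 1.5) ⇒ out
candidate 8: (m,n)=(-9,-17) → π∥ = -9-17·λ ≈ -36.50658, π⊥ = -9-17·λ' ≈ 1.50658 ∉ [0.9, 1.5) ⇒ out
candidate 9: (m,n)=(16,-2) → π∥ = 16-2·λ ≈ 12.76393, π⊥ = 16-2·λ' ≈ 17.23607 ∉ [0.9, 1.5) ⇒ out

3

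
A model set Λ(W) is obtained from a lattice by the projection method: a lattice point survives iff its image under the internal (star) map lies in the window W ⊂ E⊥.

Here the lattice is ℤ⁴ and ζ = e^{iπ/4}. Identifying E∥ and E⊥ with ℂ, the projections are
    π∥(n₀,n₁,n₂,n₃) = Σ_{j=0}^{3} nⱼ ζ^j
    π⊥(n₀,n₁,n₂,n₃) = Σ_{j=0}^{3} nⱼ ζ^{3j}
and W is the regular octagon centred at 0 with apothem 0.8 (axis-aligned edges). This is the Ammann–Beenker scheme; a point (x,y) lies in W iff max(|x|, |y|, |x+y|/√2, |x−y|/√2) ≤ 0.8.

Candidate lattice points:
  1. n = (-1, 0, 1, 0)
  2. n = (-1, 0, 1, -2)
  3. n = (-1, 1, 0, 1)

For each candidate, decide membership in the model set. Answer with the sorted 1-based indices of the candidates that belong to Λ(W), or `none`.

π⊥(n) = n₀ + n₁ζ³ + n₂ζ⁶ + n₃ζ⁹ where ζ = e^{iπ/4}.
candidate 1: n = (-1, 0, 1, 0) → π⊥ ≈ (-1.0000, -1.0000); max(|x|,|y|,|x±y|/√2) = 1.4142 > 0.8 ⇒ ∉ W
candidate 2: n = (-1, 0, 1, -2) → π⊥ ≈ (-2.4142, -2.4142); max(|x|,|y|,|x±y|/√2) = 3.4142 > 0.8 ⇒ ∉ W
candidate 3: n = (-1, 1, 0, 1) → π⊥ ≈ (-1.0000, +1.4142); max(|x|,|y|,|x±y|/√2) = 1.7071 > 0.8 ⇒ ∉ W

none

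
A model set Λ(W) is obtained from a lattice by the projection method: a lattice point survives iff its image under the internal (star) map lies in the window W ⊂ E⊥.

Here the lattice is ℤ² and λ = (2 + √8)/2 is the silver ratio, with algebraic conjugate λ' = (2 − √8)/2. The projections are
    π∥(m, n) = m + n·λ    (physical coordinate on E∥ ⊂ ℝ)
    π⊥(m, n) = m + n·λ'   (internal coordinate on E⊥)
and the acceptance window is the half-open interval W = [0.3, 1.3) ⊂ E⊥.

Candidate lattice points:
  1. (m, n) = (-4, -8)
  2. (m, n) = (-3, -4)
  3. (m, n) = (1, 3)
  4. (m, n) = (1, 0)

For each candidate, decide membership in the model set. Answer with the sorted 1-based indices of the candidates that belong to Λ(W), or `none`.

4

Compute λ' = (2−√8)/2 = -0.414214, so π⊥(m,n) = m -0.414214·n.
candidate 1: (m,n)=(-4,-8) → π∥ = -4-8·λ ≈ -23.313708, π⊥ = -4-8·λ' ≈ -0.686292 ∉ [0.3, 1.3) ⇒ out
candidate 2: (m,n)=(-3,-4) → π∥ = -3-4·λ ≈ -12.656854, π⊥ = -3-4·λ' ≈ -1.343146 ∉ [0.3, 1.3) ⇒ out
candidate 3: (m,n)=(1,3) → π∥ = 1+3·λ ≈ 8.242641, π⊥ = 1+3·λ' ≈ -0.242641 ∉ [0.3, 1.3) ⇒ out
candidate 4: (m,n)=(1,0) → π∥ = 1+0·λ ≈ 1.000000, π⊥ = 1+0·λ' ≈ 1.000000 ∈ [0.3, 1.3) ⇒ IN Λ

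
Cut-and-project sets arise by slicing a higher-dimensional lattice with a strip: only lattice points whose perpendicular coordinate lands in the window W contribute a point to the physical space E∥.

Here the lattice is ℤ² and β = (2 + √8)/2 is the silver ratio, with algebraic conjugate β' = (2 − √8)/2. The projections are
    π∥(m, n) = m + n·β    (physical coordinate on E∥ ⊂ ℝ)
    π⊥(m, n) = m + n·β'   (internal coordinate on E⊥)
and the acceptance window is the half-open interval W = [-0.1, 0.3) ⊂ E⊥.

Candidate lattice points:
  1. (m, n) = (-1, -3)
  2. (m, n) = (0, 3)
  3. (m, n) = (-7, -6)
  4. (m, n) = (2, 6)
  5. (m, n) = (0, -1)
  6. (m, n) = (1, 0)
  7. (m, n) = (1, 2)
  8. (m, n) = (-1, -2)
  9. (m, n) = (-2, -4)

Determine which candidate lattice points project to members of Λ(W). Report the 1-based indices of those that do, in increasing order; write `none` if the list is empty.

Compute β' = (2−√8)/2 = -0.414214, so π⊥(m,n) = m -0.414214·n.
[1] lift (-1,-3): star map gives 0.242641; window check -0.1 ≤ 0.242641 < 0.3 is true → IN Λ
[2] lift (0,3): star map gives -1.242641; window check -0.1 ≤ -1.242641 < 0.3 is false → out
[3] lift (-7,-6): star map gives -4.514719; window check -0.1 ≤ -4.514719 < 0.3 is false → out
[4] lift (2,6): star map gives -0.485281; window check -0.1 ≤ -0.485281 < 0.3 is false → out
[5] lift (0,-1): star map gives 0.414214; window check -0.1 ≤ 0.414214 < 0.3 is false → out
[6] lift (1,0): star map gives 1.000000; window check -0.1 ≤ 1.000000 < 0.3 is false → out
[7] lift (1,2): star map gives 0.171573; window check -0.1 ≤ 0.171573 < 0.3 is true → IN Λ
[8] lift (-1,-2): star map gives -0.171573; window check -0.1 ≤ -0.171573 < 0.3 is false → out
[9] lift (-2,-4): star map gives -0.343146; window check -0.1 ≤ -0.343146 < 0.3 is false → out

1, 7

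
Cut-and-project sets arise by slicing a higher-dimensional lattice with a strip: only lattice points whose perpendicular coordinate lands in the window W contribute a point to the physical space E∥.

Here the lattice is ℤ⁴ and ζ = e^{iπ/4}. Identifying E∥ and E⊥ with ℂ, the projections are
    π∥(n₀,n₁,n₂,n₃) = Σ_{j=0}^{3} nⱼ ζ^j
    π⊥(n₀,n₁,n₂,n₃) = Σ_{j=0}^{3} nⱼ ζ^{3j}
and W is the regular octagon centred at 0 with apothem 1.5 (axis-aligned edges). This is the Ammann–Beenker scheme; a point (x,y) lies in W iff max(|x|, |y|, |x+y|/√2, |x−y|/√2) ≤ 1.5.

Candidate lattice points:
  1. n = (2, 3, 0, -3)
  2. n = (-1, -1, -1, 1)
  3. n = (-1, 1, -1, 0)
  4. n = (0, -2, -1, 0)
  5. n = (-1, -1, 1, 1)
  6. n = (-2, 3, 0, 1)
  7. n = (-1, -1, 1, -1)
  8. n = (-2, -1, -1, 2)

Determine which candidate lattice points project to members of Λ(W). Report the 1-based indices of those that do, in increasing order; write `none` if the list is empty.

2, 4, 5

With ζ = e^{iπ/4} the internal vectors are ζ^0,ζ^3,ζ^6,ζ^9.
candidate 1: n = (2, 3, 0, -3) → π⊥ ≈ (-2.24264, +0.00000); max(|x|,|y|,|x±y|/√2) = 2.24264 > 1.5 ⇒ ∉ W
candidate 2: n = (-1, -1, -1, 1) → π⊥ ≈ (+0.41421, +1.00000); max(|x|,|y|,|x±y|/√2) = 1.00000 ≤ 1.5 ⇒ ∈ W
candidate 3: n = (-1, 1, -1, 0) → π⊥ ≈ (-1.70711, +1.70711); max(|x|,|y|,|x±y|/√2) = 2.41421 > 1.5 ⇒ ∉ W
candidate 4: n = (0, -2, -1, 0) → π⊥ ≈ (+1.41421, -0.41421); max(|x|,|y|,|x±y|/√2) = 1.41421 ≤ 1.5 ⇒ ∈ W
candidate 5: n = (-1, -1, 1, 1) → π⊥ ≈ (+0.41421, -1.00000); max(|x|,|y|,|x±y|/√2) = 1.00000 ≤ 1.5 ⇒ ∈ W
candidate 6: n = (-2, 3, 0, 1) → π⊥ ≈ (-3.41421, +2.82843); max(|x|,|y|,|x±y|/√2) = 4.41421 > 1.5 ⇒ ∉ W
candidate 7: n = (-1, -1, 1, -1) → π⊥ ≈ (-1.00000, -2.41421); max(|x|,|y|,|x±y|/√2) = 2.41421 > 1.5 ⇒ ∉ W
candidate 8: n = (-2, -1, -1, 2) → π⊥ ≈ (+0.12132, +1.70711); max(|x|,|y|,|x±y|/√2) = 1.70711 > 1.5 ⇒ ∉ W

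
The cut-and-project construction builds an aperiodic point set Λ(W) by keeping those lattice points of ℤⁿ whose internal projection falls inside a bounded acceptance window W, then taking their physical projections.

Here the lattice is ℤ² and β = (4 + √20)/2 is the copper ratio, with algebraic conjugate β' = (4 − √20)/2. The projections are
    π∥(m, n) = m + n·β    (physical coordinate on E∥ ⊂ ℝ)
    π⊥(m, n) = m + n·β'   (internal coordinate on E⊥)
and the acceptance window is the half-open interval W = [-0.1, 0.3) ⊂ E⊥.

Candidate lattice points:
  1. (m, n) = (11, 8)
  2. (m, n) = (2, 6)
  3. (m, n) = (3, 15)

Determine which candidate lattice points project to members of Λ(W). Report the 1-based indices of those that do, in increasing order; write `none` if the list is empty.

Compute β' = (4−√20)/2 = -0.2361, so π⊥(m,n) = m -0.2361·n.
[1] lift (11,8): star map gives 9.1115; window check -0.1 ≤ 9.1115 < 0.3 is false → out
[2] lift (2,6): star map gives 0.5836; window check -0.1 ≤ 0.5836 < 0.3 is false → out
[3] lift (3,15): star map gives -0.5410; window check -0.1 ≤ -0.5410 < 0.3 is false → out

none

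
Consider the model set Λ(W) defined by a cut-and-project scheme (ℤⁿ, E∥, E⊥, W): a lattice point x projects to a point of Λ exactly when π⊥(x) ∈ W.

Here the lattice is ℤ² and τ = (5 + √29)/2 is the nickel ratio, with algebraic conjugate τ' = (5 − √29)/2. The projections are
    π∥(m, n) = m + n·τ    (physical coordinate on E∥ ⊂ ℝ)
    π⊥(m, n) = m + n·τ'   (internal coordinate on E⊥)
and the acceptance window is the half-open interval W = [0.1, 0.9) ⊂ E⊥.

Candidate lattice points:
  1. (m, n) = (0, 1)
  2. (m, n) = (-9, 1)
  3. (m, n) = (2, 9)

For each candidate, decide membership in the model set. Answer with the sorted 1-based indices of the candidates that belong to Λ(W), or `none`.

3

Compute τ' = (5−√29)/2 = -0.19258, so π⊥(m,n) = m -0.19258·n.
candidate 1: (m,n)=(0,1) → π∥ = 0+1·τ ≈ 5.19258, π⊥ = 0+1·τ' ≈ -0.19258 ∉ [0.1, 0.9) ⇒ out
candidate 2: (m,n)=(-9,1) → π∥ = -9+1·τ ≈ -3.80742, π⊥ = -9+1·τ' ≈ -9.19258 ∉ [0.1, 0.9) ⇒ out
candidate 3: (m,n)=(2,9) → π∥ = 2+9·τ ≈ 48.73324, π⊥ = 2+9·τ' ≈ 0.26676 ∈ [0.1, 0.9) ⇒ IN Λ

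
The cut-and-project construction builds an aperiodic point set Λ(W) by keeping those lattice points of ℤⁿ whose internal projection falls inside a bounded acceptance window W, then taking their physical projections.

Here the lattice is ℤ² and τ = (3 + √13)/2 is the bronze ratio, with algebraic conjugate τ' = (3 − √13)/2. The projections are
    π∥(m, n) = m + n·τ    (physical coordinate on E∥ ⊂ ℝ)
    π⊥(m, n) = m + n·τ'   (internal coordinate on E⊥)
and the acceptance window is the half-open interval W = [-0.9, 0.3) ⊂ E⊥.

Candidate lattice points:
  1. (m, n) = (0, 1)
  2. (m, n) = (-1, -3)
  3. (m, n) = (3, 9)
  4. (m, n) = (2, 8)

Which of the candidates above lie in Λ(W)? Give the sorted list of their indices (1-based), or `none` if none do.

1, 2, 3, 4

Compute τ' = (3−√13)/2 = -0.3028, so π⊥(m,n) = m -0.3028·n.
#1 (0,1): internal coord 0 + (1)·τ' = -0.3028; -0.3028 ∈ [-0.9, 0.3) → IN Λ
#2 (-1,-3): internal coord -1 + (-3)·τ' = -0.0917; -0.0917 ∈ [-0.9, 0.3) → IN Λ
#3 (3,9): internal coord 3 + (9)·τ' = +0.2750; +0.2750 ∈ [-0.9, 0.3) → IN Λ
#4 (2,8): internal coord 2 + (8)·τ' = -0.4222; -0.4222 ∈ [-0.9, 0.3) → IN Λ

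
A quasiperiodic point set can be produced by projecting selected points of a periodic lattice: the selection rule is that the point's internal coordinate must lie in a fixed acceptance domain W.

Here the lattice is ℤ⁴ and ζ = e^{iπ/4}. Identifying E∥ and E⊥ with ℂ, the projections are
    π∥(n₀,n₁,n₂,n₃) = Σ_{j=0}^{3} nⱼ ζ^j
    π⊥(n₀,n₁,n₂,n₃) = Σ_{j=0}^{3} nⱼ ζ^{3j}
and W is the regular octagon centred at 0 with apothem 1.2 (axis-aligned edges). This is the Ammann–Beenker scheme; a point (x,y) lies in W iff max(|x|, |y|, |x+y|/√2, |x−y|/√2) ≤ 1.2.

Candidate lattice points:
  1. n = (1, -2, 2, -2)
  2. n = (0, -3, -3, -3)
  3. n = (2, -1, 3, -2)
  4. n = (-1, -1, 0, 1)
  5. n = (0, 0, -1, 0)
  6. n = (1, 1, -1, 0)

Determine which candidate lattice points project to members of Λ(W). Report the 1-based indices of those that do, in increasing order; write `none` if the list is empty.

π⊥(n) = n₀ + n₁ζ³ + n₂ζ⁶ + n₃ζ⁹ where ζ = e^{iπ/4}.
#1 (1, -2, 2, -2): internal (1.0000, -4.8284); octagon support 4.8284 vs apothem 1.2 → ∉ W
#2 (0, -3, -3, -3): internal (0.0000, -1.2426); octagon support 1.2426 vs apothem 1.2 → ∉ W
#3 (2, -1, 3, -2): internal (1.2929, -5.1213); octagon support 5.1213 vs apothem 1.2 → ∉ W
#4 (-1, -1, 0, 1): internal (0.4142, 0.0000); octagon support 0.4142 vs apothem 1.2 → ∈ W
#5 (0, 0, -1, 0): internal (0.0000, 1.0000); octagon support 1.0000 vs apothem 1.2 → ∈ W
#6 (1, 1, -1, 0): internal (0.2929, 1.7071); octagon support 1.7071 vs apothem 1.2 → ∉ W

4, 5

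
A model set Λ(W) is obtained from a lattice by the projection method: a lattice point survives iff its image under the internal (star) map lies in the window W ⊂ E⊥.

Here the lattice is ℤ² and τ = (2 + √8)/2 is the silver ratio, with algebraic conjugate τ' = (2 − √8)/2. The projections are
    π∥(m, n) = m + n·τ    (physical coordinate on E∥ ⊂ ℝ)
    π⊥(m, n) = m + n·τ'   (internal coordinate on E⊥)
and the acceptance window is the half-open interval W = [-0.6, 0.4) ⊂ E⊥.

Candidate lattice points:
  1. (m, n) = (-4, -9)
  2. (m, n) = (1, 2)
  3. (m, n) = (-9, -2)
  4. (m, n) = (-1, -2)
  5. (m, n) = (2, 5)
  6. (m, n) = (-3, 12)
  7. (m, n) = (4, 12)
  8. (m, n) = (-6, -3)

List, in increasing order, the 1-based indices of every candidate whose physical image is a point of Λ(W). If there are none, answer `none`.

1, 2, 4, 5

Numerically τ ≈ 2.4142 and τ' = −1/τ ≈ -0.4142.
candidate 1: (m,n)=(-4,-9) → π∥ = -4-9·τ ≈ -25.7279, π⊥ = -4-9·τ' ≈ -0.2721 ∈ [-0.6, 0.4) ⇒ IN Λ
candidate 2: (m,n)=(1,2) → π∥ = 1+2·τ ≈ 5.8284, π⊥ = 1+2·τ' ≈ 0.1716 ∈ [-0.6, 0.4) ⇒ IN Λ
candidate 3: (m,n)=(-9,-2) → π∥ = -9-2·τ ≈ -13.8284, π⊥ = -9-2·τ' ≈ -8.1716 ∉ [-0.6, 0.4) ⇒ out
candidate 4: (m,n)=(-1,-2) → π∥ = -1-2·τ ≈ -5.8284, π⊥ = -1-2·τ' ≈ -0.1716 ∈ [-0.6, 0.4) ⇒ IN Λ
candidate 5: (m,n)=(2,5) → π∥ = 2+5·τ ≈ 14.0711, π⊥ = 2+5·τ' ≈ -0.0711 ∈ [-0.6, 0.4) ⇒ IN Λ
candidate 6: (m,n)=(-3,12) → π∥ = -3+12·τ ≈ 25.9706, π⊥ = -3+12·τ' ≈ -7.9706 ∉ [-0.6, 0.4) ⇒ out
candidate 7: (m,n)=(4,12) → π∥ = 4+12·τ ≈ 32.9706, π⊥ = 4+12·τ' ≈ -0.9706 ∉ [-0.6, 0.4) ⇒ out
candidate 8: (m,n)=(-6,-3) → π∥ = -6-3·τ ≈ -13.2426, π⊥ = -6-3·τ' ≈ -4.7574 ∉ [-0.6, 0.4) ⇒ out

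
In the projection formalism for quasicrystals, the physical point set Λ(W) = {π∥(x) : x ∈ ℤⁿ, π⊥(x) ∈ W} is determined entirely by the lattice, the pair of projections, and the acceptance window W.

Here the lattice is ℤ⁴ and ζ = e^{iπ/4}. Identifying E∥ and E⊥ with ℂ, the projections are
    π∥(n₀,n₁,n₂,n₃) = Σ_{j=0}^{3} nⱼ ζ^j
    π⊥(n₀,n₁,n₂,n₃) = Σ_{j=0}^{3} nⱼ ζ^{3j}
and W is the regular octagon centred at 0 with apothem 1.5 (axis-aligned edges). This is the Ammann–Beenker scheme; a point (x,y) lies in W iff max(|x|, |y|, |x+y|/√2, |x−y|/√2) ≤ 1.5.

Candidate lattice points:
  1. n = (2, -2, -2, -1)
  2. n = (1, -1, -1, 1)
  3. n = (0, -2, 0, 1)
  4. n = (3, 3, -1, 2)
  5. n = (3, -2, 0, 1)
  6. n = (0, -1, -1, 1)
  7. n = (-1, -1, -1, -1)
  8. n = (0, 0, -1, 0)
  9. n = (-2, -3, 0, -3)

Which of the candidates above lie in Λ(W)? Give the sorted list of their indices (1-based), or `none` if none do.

With ζ = e^{iπ/4} the internal vectors are ζ^0,ζ^3,ζ^6,ζ^9.
candidate 1: n = (2, -2, -2, -1) → π⊥ ≈ (+2.707107, -0.121320); max(|x|,|y|,|x±y|/√2) = 2.707107 > 1.5 ⇒ ∉ W
candidate 2: n = (1, -1, -1, 1) → π⊥ ≈ (+2.414214, +1.000000); max(|x|,|y|,|x±y|/√2) = 2.414214 > 1.5 ⇒ ∉ W
candidate 3: n = (0, -2, 0, 1) → π⊥ ≈ (+2.121320, -0.707107); max(|x|,|y|,|x±y|/√2) = 2.121320 > 1.5 ⇒ ∉ W
candidate 4: n = (3, 3, -1, 2) → π⊥ ≈ (+2.292893, +4.535534); max(|x|,|y|,|x±y|/√2) = 4.828427 > 1.5 ⇒ ∉ W
candidate 5: n = (3, -2, 0, 1) → π⊥ ≈ (+5.121320, -0.707107); max(|x|,|y|,|x±y|/√2) = 5.121320 > 1.5 ⇒ ∉ W
candidate 6: n = (0, -1, -1, 1) → π⊥ ≈ (+1.414214, +1.000000); max(|x|,|y|,|x±y|/√2) = 1.707107 > 1.5 ⇒ ∉ W
candidate 7: n = (-1, -1, -1, -1) → π⊥ ≈ (-1.000000, -0.414214); max(|x|,|y|,|x±y|/√2) = 1.000000 ≤ 1.5 ⇒ ∈ W
candidate 8: n = (0, 0, -1, 0) → π⊥ ≈ (+0.000000, +1.000000); max(|x|,|y|,|x±y|/√2) = 1.000000 ≤ 1.5 ⇒ ∈ W
candidate 9: n = (-2, -3, 0, -3) → π⊥ ≈ (-2.000000, -4.242641); max(|x|,|y|,|x±y|/√2) = 4.414214 > 1.5 ⇒ ∉ W

7, 8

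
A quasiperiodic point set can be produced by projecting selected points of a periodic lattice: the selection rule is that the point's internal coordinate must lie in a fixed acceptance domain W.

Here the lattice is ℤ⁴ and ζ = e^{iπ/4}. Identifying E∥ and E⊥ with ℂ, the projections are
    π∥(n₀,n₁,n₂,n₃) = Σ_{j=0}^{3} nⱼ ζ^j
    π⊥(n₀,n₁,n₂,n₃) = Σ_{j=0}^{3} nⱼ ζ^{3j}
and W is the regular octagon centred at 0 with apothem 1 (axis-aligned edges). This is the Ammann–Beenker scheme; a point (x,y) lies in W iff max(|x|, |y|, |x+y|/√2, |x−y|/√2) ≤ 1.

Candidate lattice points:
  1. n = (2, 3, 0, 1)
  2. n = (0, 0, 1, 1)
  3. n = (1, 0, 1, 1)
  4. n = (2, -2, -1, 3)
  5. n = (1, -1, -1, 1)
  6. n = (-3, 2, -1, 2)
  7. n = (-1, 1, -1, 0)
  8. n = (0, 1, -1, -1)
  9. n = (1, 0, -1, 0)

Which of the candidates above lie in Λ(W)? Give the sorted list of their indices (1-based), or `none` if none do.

π⊥(n) = n₀ + n₁ζ³ + n₂ζ⁶ + n₃ζ⁹ where ζ = e^{iπ/4}.
#1 (2, 3, 0, 1): internal (0.5858, 2.8284); octagon support 2.8284 vs apothem 1 → ∉ W
#2 (0, 0, 1, 1): internal (0.7071, -0.2929); octagon support 0.7071 vs apothem 1 → ∈ W
#3 (1, 0, 1, 1): internal (1.7071, -0.2929); octagon support 1.7071 vs apothem 1 → ∉ W
#4 (2, -2, -1, 3): internal (5.5355, 1.7071); octagon support 5.5355 vs apothem 1 → ∉ W
#5 (1, -1, -1, 1): internal (2.4142, 1.0000); octagon support 2.4142 vs apothem 1 → ∉ W
#6 (-3, 2, -1, 2): internal (-3.0000, 3.8284); octagon support 4.8284 vs apothem 1 → ∉ W
#7 (-1, 1, -1, 0): internal (-1.7071, 1.7071); octagon support 2.4142 vs apothem 1 → ∉ W
#8 (0, 1, -1, -1): internal (-1.4142, 1.0000); octagon support 1.7071 vs apothem 1 → ∉ W
#9 (1, 0, -1, 0): internal (1.0000, 1.0000); octagon support 1.4142 vs apothem 1 → ∉ W

2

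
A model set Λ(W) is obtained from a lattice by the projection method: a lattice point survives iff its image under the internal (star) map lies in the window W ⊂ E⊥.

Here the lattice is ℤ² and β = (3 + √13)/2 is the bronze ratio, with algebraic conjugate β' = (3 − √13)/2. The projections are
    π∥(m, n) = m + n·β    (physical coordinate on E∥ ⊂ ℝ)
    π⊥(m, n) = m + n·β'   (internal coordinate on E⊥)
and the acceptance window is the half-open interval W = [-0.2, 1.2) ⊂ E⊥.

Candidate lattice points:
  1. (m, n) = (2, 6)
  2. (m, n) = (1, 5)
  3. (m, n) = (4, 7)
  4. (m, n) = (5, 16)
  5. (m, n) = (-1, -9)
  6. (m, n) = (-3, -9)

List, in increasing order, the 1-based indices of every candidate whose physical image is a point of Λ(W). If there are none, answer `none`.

1, 4

β' = (3−√13)/2 ≈ -0.3028.
[1] lift (2,6): star map gives 0.1833; window check -0.2 ≤ 0.1833 < 1.2 is true → IN Λ
[2] lift (1,5): star map gives -0.5139; window check -0.2 ≤ -0.5139 < 1.2 is false → out
[3] lift (4,7): star map gives 1.8806; window check -0.2 ≤ 1.8806 < 1.2 is false → out
[4] lift (5,16): star map gives 0.1556; window check -0.2 ≤ 0.1556 < 1.2 is true → IN Λ
[5] lift (-1,-9): star map gives 1.7250; window check -0.2 ≤ 1.7250 < 1.2 is false → out
[6] lift (-3,-9): star map gives -0.2750; window check -0.2 ≤ -0.2750 < 1.2 is false → out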